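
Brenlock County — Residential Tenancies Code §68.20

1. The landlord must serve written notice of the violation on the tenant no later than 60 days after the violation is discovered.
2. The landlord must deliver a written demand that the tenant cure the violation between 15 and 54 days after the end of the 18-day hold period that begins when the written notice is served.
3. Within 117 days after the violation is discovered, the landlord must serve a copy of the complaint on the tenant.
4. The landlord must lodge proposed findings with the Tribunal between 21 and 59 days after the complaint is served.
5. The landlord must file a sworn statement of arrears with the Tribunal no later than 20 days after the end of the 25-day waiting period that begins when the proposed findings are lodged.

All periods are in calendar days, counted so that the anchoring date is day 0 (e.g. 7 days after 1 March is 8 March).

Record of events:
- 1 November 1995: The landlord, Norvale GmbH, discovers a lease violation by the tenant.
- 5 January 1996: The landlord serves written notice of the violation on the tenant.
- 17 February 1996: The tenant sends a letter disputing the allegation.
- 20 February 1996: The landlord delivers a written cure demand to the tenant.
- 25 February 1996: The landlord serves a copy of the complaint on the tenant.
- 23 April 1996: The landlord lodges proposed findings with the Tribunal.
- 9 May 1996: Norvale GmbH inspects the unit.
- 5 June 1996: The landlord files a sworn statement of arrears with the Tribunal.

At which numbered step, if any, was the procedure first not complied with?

(1) due by 1 November 1995 + 60 days = 31 December 1995; 5 January 1996 misses that deadline by 5 days.
The analysis stops there.

Step 1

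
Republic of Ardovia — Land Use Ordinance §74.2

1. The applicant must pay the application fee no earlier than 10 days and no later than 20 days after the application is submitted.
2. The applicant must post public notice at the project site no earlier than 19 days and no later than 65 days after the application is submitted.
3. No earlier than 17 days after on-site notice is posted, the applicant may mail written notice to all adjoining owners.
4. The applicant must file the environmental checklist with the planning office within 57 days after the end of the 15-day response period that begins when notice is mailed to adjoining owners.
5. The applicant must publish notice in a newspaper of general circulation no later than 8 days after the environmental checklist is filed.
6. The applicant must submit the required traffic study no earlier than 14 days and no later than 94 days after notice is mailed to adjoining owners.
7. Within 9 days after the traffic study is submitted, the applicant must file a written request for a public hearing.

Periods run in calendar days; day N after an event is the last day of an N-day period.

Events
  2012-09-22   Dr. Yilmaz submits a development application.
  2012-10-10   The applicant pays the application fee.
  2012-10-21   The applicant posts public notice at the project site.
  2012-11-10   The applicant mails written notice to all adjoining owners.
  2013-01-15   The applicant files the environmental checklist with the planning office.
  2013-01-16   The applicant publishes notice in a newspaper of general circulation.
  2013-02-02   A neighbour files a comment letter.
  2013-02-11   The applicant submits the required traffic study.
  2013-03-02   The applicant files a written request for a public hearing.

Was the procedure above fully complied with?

Step 1 — 10 and 20 days from 2012-09-22 (when the application is submitted) are 2012-10-02 and 2012-10-12 respectively; done 2012-10-10, which is between those dates.
Step 2 — 19 and 65 days from 2012-09-22 (when the application is submitted) are 2012-10-11 and 2012-11-26 respectively; done 2012-10-21, which is between those dates.
Step 3 — must wait 17 days from 2012-10-21 (when on-site notice is posted), so not before 2012-11-07; done 2012-11-10 — permitted.
Step 4 — counting 57 days from 2012-11-25 (end of the 15-day response period, which began when notice is mailed to adjoining owners on 2012-11-10) gives a deadline of 2013-01-21; done 2013-01-15 — timely.
Step 5 — counting 8 days from 2013-01-15 (when the environmental checklist is filed) gives a deadline of 2013-01-23; completed 2013-01-16, before the deadline.
Step 6 — 14 and 94 days from 2012-11-10 (when notice is mailed to adjoining owners) are 2012-11-24 and 2013-02-12 respectively; 2013-02-11 falls inside that range.
Step 7 — counting 9 days from 2013-02-11 (when the traffic study is submitted) gives a deadline of 2013-02-20; done 2013-03-02 — 10 days late.

No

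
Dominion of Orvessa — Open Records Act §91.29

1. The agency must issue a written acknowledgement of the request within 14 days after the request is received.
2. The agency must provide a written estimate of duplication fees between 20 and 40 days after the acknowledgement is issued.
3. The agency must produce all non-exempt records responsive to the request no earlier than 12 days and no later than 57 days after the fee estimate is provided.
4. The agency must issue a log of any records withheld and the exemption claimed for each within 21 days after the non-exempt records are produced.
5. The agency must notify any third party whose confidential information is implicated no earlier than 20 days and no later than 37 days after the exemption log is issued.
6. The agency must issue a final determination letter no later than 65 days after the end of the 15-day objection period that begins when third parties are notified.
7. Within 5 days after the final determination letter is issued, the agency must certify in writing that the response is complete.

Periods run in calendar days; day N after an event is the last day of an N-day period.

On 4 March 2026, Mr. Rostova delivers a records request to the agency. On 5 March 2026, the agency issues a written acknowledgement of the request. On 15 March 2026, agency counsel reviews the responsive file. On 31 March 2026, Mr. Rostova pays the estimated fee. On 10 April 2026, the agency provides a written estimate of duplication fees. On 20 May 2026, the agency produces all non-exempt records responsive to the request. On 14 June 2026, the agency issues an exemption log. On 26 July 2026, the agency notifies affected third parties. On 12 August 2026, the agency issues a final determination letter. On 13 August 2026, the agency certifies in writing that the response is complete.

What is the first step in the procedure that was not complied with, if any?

(1) due by 4 March 2026 + 14 days = 18 March 2026; completed 5 March 2026, before the deadline.
(2) the permitted window runs from 5 March 2026 + 20 = 25 March 2026 to 5 March 2026 + 40 = 14 April 2026; done 10 April 2026 — within the window.
(3) the permitted window runs from 10 April 2026 + 12 = 22 April 2026 to 10 April 2026 + 57 = 6 June 2026; done 20 May 2026 — within the window.
(4) due by 20 May 2026 + 21 days = 10 June 2026; done 14 June 2026 — 4 days late.

Step 4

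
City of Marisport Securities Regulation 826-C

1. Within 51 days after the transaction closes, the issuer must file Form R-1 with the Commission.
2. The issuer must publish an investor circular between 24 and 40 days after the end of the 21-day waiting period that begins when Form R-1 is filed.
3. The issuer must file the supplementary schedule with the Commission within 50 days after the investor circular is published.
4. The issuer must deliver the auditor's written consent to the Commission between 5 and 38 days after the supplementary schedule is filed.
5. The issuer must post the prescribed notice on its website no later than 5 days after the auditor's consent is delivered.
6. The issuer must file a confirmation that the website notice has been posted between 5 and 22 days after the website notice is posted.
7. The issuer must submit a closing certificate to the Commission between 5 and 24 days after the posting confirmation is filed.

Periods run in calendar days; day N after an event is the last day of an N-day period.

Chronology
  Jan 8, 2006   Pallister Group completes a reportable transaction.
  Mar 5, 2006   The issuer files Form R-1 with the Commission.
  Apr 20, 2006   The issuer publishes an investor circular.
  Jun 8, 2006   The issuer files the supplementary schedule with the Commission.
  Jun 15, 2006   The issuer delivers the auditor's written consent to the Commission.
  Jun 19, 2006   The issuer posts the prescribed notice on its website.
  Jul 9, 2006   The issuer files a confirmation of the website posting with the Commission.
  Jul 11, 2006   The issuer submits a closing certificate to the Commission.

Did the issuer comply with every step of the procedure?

(1) due by Jan 8, 2006 + 51 days = Feb 28, 2006; not done until Mar 5, 2006, 5 days after the deadline.
The analysis stops there.

No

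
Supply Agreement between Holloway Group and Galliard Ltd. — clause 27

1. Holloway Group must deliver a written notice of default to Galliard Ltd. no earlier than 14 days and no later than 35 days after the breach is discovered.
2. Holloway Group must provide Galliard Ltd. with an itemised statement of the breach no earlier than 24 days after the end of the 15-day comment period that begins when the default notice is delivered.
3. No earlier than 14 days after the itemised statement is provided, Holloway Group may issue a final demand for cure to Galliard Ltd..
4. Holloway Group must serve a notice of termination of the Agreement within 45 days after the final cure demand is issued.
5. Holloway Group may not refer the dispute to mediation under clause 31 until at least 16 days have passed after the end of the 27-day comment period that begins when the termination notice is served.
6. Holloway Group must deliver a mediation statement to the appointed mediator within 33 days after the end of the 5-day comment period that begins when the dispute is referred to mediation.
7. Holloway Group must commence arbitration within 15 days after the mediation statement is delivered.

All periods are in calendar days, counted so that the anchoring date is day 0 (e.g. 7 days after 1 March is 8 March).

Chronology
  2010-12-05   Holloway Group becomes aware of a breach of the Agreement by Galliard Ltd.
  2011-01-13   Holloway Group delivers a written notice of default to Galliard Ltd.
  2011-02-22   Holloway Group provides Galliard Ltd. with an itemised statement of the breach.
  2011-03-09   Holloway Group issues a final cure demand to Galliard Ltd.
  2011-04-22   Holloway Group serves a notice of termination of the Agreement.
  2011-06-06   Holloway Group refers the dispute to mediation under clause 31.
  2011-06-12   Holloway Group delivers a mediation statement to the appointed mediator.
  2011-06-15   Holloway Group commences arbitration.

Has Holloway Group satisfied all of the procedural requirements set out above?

Step 1: the window is 14–35 days after 2010-12-05 (when the breach is discovered), so 2010-12-19 through 2011-01-09; done 2011-01-13 — 4 days after the window closed.

No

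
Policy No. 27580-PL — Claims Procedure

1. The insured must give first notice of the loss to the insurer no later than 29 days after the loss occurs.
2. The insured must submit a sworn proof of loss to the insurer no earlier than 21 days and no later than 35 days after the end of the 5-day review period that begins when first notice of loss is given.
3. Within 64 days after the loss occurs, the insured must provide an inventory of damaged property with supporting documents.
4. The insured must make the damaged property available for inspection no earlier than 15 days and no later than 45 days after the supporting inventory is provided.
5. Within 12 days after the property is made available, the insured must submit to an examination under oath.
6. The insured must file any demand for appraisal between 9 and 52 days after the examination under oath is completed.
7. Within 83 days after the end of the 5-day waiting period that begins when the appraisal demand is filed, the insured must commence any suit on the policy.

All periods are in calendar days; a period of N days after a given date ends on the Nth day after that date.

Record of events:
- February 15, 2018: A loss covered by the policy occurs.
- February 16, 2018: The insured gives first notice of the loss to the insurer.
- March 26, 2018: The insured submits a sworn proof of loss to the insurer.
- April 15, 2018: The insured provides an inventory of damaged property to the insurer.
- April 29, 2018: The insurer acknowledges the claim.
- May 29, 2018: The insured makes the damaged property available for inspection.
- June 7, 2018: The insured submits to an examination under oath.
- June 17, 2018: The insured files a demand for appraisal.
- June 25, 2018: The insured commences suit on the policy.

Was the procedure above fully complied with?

(1) due by February 15, 2018 + 29 days = March 16, 2018; completed February 16, 2018, before the deadline.
(2) the permitted window runs from February 21, 2018 + 21 = March 14, 2018 to February 21, 2018 + 35 = March 28, 2018; done March 26, 2018, which is between those dates.
(3) due by February 15, 2018 + 64 days = April 20, 2018; April 15, 2018 is within that limit.
(4) the permitted window runs from April 15, 2018 + 15 = April 30, 2018 to April 15, 2018 + 45 = May 30, 2018; May 29, 2018 falls inside that range.
(5) due by May 29, 2018 + 12 days = June 10, 2018; done June 7, 2018 — timely.
(6) the permitted window runs from June 7, 2018 + 9 = June 16, 2018 to June 7, 2018 + 52 = July 29, 2018; June 17, 2018 falls inside that range.
(7) due by June 22, 2018 + 83 days = September 13, 2018; June 25, 2018 is within that limit.

Yes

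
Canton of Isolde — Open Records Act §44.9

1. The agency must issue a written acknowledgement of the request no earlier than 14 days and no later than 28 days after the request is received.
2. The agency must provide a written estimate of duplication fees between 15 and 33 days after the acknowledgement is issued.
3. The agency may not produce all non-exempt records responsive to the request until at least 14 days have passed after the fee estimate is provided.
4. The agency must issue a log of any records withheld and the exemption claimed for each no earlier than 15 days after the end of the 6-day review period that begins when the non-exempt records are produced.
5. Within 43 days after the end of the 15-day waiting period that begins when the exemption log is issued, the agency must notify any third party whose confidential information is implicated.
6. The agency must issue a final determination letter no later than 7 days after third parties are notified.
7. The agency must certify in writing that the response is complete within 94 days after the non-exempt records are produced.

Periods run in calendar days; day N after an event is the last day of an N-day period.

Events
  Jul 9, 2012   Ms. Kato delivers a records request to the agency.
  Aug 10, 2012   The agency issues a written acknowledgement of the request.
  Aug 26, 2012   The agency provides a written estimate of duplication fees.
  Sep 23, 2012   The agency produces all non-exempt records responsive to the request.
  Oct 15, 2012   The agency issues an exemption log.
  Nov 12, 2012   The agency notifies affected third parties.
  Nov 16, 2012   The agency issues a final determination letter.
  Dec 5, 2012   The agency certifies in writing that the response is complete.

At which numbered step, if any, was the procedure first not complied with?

Step 1

Step 1: the window is 14–28 days after Jul 9, 2012 (when the request is received), so Jul 23, 2012 through Aug 6, 2012; done Aug 10, 2012 — 4 days after the window closed.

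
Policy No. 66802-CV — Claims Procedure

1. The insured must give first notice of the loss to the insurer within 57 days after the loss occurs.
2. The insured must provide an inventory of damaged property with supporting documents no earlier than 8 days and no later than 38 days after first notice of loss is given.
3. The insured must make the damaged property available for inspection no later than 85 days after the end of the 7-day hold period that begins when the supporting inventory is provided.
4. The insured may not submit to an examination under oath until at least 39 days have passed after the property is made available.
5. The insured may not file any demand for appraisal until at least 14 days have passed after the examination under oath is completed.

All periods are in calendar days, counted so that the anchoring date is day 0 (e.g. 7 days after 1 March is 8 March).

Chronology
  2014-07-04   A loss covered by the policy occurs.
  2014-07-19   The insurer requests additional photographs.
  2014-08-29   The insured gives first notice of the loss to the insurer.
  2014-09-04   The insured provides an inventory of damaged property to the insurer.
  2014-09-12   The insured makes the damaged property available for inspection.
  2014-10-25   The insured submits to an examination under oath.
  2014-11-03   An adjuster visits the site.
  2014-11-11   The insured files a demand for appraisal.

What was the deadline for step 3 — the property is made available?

2014-12-05

The supporting inventory is provided on 2014-09-04; the 7-day hold period therefore ends 2014-09-11, and step 3 runs from that date. 85 days after 2014-09-11 is 2014-12-05.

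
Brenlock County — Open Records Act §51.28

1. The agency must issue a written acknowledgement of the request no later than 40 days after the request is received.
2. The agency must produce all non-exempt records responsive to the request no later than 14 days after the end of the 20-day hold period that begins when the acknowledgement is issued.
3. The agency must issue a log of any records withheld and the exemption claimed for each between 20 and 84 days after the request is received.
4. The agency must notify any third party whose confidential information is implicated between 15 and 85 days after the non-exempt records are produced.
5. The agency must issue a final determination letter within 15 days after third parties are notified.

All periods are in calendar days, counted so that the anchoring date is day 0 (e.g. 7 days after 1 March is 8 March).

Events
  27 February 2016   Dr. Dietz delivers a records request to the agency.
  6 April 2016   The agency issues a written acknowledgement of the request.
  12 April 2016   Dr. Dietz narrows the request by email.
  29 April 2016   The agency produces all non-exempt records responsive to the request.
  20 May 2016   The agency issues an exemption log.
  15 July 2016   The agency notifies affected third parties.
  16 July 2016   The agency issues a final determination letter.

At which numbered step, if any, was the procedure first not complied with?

None — every step was satisfied

Step 1: 40 days after 27 February 2016 (when the request is received) is 7 April 2016; completed 6 April 2016, before the deadline.
Step 2: 14 days after 26 April 2016 (end of the 20-day hold period, which began when the acknowledgement is issued on 6 April 2016) is 10 May 2016; completed 29 April 2016, before the deadline.
Step 3: the window is 20–84 days after 27 February 2016 (when the request is received), so 18 March 2016 through 21 May 2016; done 20 May 2016 — within the window.
Step 4: the window is 15–85 days after 29 April 2016 (when the non-exempt records are produced), so 14 May 2016 through 23 July 2016; done 15 July 2016 — within the window.
Step 5: 15 days after 15 July 2016 (when third parties are notified) is 30 July 2016; completed 16 July 2016, before the deadline.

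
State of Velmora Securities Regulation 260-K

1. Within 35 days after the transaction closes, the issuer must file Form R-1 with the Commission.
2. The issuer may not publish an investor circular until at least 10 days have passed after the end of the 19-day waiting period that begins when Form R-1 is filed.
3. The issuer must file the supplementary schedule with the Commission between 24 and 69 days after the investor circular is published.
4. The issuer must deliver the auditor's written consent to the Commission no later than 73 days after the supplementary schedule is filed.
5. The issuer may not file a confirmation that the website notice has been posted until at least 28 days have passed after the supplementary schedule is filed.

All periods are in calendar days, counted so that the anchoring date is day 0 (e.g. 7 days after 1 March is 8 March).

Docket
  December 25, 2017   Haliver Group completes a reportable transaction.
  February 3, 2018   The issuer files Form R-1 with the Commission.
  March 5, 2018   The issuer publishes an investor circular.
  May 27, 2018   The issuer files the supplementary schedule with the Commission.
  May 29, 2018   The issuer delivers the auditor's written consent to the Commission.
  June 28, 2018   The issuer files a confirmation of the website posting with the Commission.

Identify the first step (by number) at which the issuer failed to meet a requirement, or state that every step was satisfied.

Step 1: 35 days after December 25, 2017 (when the transaction closes) is January 29, 2018; not done until February 3, 2018, 5 days after the deadline.
No need to go further; step 1 was not satisfied.

Step 1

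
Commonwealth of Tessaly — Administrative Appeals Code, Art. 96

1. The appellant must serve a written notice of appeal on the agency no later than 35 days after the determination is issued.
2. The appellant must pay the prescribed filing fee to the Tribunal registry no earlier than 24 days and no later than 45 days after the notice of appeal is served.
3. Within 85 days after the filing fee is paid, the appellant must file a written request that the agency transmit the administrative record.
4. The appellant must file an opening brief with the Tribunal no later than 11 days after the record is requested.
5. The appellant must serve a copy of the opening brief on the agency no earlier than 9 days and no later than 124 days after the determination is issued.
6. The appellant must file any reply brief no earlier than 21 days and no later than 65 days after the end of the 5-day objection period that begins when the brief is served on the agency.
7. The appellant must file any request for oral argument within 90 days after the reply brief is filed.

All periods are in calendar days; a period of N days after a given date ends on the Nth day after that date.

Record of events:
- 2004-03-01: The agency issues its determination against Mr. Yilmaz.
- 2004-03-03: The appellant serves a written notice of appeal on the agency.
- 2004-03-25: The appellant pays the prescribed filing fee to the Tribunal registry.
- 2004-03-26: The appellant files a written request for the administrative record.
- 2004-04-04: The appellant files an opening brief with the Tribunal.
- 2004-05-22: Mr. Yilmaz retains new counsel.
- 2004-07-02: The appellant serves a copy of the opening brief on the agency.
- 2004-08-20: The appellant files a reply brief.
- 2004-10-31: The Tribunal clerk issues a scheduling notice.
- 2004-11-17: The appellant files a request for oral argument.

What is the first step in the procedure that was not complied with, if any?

Step 2

(1) due by 2004-03-01 + 35 days = 2004-04-05; done 2004-03-03 — timely.
(2) the permitted window runs from 2004-03-03 + 24 = 2004-03-27 to 2004-03-03 + 45 = 2004-04-17; 2004-03-25 is 2 days too early.
The analysis stops there.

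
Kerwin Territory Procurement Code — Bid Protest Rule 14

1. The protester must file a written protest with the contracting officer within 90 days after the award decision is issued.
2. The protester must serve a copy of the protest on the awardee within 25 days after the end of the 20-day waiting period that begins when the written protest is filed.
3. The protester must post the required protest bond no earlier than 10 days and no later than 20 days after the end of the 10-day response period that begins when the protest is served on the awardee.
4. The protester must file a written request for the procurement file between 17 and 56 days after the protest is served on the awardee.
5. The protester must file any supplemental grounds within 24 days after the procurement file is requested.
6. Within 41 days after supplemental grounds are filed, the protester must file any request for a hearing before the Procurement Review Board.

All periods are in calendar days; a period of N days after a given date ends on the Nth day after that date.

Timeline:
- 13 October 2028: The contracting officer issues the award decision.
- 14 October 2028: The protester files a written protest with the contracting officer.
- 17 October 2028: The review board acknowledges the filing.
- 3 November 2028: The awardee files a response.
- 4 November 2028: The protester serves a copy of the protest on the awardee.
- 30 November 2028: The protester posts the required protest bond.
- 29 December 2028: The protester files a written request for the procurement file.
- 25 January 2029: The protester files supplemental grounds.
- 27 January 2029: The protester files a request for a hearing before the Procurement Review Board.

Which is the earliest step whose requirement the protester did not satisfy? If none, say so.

Step 1 — counting 90 days from 13 October 2028 (when the award decision is issued) gives a deadline of 11 January 2029; completed 14 October 2028, before the deadline.
Step 2 — counting 25 days from 3 November 2028 (end of the 20-day waiting period, which began when the written protest is filed on 14 October 2028) gives a deadline of 28 November 2028; 4 November 2028 is within that limit.
Step 3 — 10 and 20 days from 14 November 2028 (end of the 10-day response period, which began when the protest is served on the awardee on 4 November 2028) are 24 November 2028 and 4 December 2028 respectively; done 30 November 2028 — within the window.
Step 4 — 17 and 56 days from 4 November 2028 (when the protest is served on the awardee) are 21 November 2028 and 30 December 2028 respectively; done 29 December 2028 — within the window.
Step 5 — counting 24 days from 29 December 2028 (when the procurement file is requested) gives a deadline of 22 January 2029; done 25 January 2029 — 3 days late.
The procedure was therefore not followed at step 5.

Step 5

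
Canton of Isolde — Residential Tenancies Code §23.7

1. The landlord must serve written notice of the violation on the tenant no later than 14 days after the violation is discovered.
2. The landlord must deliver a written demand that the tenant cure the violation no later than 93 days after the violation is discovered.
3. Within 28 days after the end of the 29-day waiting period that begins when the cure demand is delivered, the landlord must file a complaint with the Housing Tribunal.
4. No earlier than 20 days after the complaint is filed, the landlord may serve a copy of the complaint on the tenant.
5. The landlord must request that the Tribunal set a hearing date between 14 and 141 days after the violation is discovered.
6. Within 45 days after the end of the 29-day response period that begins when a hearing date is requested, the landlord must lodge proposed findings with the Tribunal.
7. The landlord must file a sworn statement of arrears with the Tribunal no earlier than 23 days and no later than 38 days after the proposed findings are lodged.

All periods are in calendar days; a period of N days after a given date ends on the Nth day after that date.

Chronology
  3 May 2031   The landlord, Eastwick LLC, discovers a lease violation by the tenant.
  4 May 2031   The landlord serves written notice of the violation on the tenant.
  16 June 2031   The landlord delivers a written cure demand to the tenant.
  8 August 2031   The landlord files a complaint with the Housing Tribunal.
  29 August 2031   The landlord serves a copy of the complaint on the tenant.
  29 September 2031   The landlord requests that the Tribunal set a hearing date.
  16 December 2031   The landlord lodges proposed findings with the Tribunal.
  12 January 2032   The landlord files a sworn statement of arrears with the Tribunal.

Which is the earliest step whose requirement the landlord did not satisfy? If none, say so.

(1) due by 3 May 2031 + 14 days = 17 May 2031; done 4 May 2031 — timely.
(2) due by 3 May 2031 + 93 days = 4 August 2031; done 16 June 2031 — timely.
(3) due by 15 July 2031 + 28 days = 12 August 2031; done 8 August 2031 — timely.
(4) permitted from 8 August 2031 + 20 days = 28 August 2031 onward; 29 August 2031 is on or after that date.
(5) the permitted window runs from 3 May 2031 + 14 = 17 May 2031 to 3 May 2031 + 141 = 21 September 2031; done 29 September 2031 — 8 days after the window closed.
That is the first point of non-compliance.

Step 5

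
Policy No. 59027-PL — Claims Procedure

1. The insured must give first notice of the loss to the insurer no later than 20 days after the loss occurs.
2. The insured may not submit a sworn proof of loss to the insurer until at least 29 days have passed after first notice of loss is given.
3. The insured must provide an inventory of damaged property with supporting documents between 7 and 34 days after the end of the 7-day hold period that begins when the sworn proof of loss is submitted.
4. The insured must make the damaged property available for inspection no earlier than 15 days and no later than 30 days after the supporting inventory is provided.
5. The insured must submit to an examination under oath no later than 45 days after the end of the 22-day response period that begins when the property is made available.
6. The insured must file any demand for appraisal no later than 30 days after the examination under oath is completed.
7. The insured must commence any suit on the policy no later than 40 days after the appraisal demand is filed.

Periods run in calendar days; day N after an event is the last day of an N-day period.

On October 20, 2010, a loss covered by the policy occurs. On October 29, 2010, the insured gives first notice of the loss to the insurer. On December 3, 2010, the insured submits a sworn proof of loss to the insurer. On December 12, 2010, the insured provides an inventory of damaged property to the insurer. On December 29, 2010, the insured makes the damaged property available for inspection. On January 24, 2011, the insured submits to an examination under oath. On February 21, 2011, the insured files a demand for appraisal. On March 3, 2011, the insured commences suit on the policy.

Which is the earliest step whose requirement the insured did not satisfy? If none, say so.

(1) due by October 20, 2010 + 20 days = November 9, 2010; October 29, 2010 is within that limit.
(2) permitted from October 29, 2010 + 29 days = November 27, 2010 onward; done December 3, 2010, after the minimum wait.
(3) the permitted window runs from December 10, 2010 + 7 = December 17, 2010 to December 10, 2010 + 34 = January 13, 2011; December 12, 2010 is 5 days too early.
The procedure was therefore not followed at step 3.

Step 3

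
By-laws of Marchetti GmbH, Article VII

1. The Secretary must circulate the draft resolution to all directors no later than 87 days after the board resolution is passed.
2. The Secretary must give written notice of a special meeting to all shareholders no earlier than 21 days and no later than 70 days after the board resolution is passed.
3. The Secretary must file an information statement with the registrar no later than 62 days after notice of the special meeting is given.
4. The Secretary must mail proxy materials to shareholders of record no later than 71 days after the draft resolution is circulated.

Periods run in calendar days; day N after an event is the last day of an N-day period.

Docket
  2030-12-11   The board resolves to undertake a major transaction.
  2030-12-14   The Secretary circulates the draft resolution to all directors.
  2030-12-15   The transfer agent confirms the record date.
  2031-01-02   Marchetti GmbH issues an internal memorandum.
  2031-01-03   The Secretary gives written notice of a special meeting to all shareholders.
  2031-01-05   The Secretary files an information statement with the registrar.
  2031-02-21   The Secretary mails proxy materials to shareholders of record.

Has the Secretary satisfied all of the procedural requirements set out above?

Yes

(1) due by 2030-12-11 + 87 days = 2031-03-08; done 2030-12-14 — timely.
(2) the permitted window runs from 2030-12-11 + 21 = 2031-01-01 to 2030-12-11 + 70 = 2031-02-19; done 2031-01-03, which is between those dates.
(3) due by 2031-01-03 + 62 days = 2031-03-06; 2031-01-05 is within that limit.
(4) due by 2030-12-14 + 71 days = 2031-02-23; done 2031-02-21 — timely.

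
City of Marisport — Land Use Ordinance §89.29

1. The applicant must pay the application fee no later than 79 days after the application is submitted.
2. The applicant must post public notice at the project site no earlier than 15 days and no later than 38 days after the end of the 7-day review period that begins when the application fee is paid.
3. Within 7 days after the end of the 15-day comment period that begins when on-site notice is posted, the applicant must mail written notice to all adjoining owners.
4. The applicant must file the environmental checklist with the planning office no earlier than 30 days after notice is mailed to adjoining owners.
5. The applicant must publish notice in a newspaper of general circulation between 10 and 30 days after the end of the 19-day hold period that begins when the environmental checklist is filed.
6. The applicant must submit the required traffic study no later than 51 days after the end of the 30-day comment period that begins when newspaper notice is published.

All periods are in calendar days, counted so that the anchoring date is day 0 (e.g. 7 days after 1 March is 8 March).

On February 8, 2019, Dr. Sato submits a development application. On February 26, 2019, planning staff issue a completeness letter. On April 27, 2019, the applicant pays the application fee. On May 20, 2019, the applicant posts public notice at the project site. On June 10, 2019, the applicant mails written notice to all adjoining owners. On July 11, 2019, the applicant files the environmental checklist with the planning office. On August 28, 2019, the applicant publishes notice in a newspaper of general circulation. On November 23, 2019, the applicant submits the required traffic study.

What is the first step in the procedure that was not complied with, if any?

(1) due by February 8, 2019 + 79 days = April 28, 2019; April 27, 2019 is within that limit.
(2) the permitted window runs from May 4, 2019 + 15 = May 19, 2019 to May 4, 2019 + 38 = June 11, 2019; done May 20, 2019, which is between those dates.
(3) due by June 4, 2019 + 7 days = June 11, 2019; done June 10, 2019 — timely.
(4) permitted from June 10, 2019 + 30 days = July 10, 2019 onward; July 11, 2019 is on or after that date.
(5) the permitted window runs from July 30, 2019 + 10 = August 9, 2019 to July 30, 2019 + 30 = August 29, 2019; done August 28, 2019 — within the window.
(6) due by September 27, 2019 + 51 days = November 17, 2019; not done until November 23, 2019, 6 days after the deadline.
Later steps need not be reached.

Step 6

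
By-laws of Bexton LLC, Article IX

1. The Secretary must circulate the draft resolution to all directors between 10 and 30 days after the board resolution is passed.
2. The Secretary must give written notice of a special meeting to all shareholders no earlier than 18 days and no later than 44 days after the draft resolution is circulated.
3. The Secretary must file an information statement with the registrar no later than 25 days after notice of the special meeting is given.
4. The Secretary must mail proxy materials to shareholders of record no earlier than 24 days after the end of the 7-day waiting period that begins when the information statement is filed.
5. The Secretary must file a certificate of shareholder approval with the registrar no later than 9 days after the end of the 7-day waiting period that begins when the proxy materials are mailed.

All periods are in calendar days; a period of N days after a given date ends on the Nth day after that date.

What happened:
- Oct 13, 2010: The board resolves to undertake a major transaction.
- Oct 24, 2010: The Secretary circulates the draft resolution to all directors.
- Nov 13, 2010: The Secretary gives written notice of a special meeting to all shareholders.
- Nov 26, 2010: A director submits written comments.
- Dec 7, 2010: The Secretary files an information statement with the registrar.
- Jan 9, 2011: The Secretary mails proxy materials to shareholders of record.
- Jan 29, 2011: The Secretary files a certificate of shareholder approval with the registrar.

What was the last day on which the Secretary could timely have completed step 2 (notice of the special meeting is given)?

Step 2 runs from Oct 24, 2010, when the draft resolution is circulated. The window is 18–44 days after Oct 24, 2010; it closes on Dec 7, 2010.

Dec 7, 2010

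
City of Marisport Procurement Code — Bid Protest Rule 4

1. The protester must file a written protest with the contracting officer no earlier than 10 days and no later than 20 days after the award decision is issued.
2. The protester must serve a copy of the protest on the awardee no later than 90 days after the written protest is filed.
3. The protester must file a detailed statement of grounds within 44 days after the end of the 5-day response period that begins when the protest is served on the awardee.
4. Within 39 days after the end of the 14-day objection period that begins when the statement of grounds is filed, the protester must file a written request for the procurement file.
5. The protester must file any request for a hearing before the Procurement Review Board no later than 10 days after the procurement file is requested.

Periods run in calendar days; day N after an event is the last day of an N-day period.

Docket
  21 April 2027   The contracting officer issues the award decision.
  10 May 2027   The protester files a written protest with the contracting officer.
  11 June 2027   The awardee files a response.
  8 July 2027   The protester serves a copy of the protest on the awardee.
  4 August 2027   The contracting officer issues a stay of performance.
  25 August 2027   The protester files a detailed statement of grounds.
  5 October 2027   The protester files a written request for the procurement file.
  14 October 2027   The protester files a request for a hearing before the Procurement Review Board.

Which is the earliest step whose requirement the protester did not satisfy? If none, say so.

None — every step was satisfied

Step 1: the window is 10–20 days after 21 April 2027 (when the award decision is issued), so 1 May 2027 through 11 May 2027; done 10 May 2027, which is between those dates.
Step 2: 90 days after 10 May 2027 (when the written protest is filed) is 8 August 2027; 8 July 2027 is within that limit.
Step 3: 44 days after 13 July 2027 (end of the 5-day response period, which began when the protest is served on the awardee on 8 July 2027) is 26 August 2027; completed 25 August 2027, before the deadline.
Step 4: 39 days after 8 September 2027 (end of the 14-day objection period, which began when the statement of grounds is filed on 25 August 2027) is 17 October 2027; completed 5 October 2027, before the deadline.
Step 5: 10 days after 5 October 2027 (when the procurement file is requested) is 15 October 2027; 14 October 2027 is within that limit.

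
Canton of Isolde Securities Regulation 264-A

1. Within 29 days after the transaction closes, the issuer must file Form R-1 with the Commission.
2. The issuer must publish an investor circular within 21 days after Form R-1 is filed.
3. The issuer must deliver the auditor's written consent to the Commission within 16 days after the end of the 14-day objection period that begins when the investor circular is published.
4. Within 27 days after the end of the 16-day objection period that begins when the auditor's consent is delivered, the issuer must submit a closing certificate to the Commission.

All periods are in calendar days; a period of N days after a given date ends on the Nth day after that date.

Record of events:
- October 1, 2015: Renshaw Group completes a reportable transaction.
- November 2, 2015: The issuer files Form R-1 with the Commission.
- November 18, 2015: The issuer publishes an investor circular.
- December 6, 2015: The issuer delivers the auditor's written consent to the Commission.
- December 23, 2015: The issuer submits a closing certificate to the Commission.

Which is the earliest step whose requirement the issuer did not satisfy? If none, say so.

Step 1

Step 1: 29 days after October 1, 2015 (when the transaction closes) is October 30, 2015; done November 2, 2015 — 3 days late.
The procedure was therefore not followed at step 1.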